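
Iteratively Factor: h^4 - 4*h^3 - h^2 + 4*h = (h - 1)*(h^3 - 3*h^2 - 4*h) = (h - 4)*(h - 1)*(h^2 + h) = h*(h - 4)*(h - 1)*(h + 1)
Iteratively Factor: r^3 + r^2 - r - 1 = (r - 1)*(r^2 + 2*r + 1) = (r - 1)*(r + 1)*(r + 1)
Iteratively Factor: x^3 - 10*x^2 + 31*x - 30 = (x - 2)*(x^2 - 8*x + 15) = (x - 5)*(x - 2)*(x - 3)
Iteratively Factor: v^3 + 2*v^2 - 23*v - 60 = (v - 5)*(v^2 + 7*v + 12) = (v - 5)*(v + 4)*(v + 3)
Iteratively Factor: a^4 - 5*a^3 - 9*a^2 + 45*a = (a)*(a^3 - 5*a^2 - 9*a + 45) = a*(a + 3)*(a^2 - 8*a + 15) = a*(a - 5)*(a + 3)*(a - 3)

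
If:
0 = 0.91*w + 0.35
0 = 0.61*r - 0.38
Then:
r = 0.62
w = -0.38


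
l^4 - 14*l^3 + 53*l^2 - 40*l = l*(l - 8)*(l - 5)*(l - 1)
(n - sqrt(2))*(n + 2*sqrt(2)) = n^2 + sqrt(2)*n - 4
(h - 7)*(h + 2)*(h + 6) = h^3 + h^2 - 44*h - 84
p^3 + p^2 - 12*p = p*(p - 3)*(p + 4)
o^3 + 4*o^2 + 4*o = o*(o + 2)^2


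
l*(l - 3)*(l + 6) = l^3 + 3*l^2 - 18*l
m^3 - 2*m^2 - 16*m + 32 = (m - 4)*(m - 2)*(m + 4)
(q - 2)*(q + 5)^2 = q^3 + 8*q^2 + 5*q - 50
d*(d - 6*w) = d^2 - 6*d*w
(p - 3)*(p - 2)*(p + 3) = p^3 - 2*p^2 - 9*p + 18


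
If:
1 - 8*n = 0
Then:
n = 1/8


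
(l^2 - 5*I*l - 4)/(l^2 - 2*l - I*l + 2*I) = (l - 4*I)/(l - 2)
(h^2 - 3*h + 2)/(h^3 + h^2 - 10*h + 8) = 1/(h + 4)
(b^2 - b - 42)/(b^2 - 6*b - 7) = (b + 6)/(b + 1)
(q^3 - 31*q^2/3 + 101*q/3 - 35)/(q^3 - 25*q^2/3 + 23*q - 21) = (q - 5)/(q - 3)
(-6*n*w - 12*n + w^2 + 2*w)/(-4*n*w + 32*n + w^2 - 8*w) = (6*n*w + 12*n - w^2 - 2*w)/(4*n*w - 32*n - w^2 + 8*w)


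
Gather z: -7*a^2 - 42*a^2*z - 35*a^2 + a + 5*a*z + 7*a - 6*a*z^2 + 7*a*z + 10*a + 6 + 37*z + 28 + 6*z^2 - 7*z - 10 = -42*a^2 + 18*a + z^2*(6 - 6*a) + z*(-42*a^2 + 12*a + 30) + 24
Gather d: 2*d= 2*d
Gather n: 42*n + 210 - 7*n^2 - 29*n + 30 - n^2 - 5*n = -8*n^2 + 8*n + 240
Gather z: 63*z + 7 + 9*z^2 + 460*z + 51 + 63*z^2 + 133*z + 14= 72*z^2 + 656*z + 72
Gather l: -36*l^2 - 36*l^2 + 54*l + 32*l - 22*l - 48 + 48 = -72*l^2 + 64*l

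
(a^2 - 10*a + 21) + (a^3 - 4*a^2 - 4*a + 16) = a^3 - 3*a^2 - 14*a + 37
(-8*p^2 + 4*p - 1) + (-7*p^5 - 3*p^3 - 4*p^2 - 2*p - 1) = -7*p^5 - 3*p^3 - 12*p^2 + 2*p - 2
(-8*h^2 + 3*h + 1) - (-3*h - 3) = -8*h^2 + 6*h + 4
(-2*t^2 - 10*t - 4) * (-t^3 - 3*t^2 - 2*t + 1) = 2*t^5 + 16*t^4 + 38*t^3 + 30*t^2 - 2*t - 4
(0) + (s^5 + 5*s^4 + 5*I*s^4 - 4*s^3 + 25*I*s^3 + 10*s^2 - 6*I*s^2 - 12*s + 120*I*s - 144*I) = s^5 + 5*s^4 + 5*I*s^4 - 4*s^3 + 25*I*s^3 + 10*s^2 - 6*I*s^2 - 12*s + 120*I*s - 144*I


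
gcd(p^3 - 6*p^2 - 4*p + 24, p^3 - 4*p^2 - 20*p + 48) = p^2 - 8*p + 12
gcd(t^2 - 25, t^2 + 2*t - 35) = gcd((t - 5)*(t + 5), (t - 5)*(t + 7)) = t - 5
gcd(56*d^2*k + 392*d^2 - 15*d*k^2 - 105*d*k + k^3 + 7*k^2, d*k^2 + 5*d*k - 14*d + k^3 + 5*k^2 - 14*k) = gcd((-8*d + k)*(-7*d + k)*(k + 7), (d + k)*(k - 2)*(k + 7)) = k + 7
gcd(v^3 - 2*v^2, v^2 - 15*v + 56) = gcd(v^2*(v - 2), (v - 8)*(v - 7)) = 1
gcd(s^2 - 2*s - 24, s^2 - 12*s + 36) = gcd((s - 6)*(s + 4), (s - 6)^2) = s - 6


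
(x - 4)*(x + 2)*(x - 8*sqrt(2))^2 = x^4 - 16*sqrt(2)*x^3 - 2*x^3 + 32*sqrt(2)*x^2 + 120*x^2 - 256*x + 128*sqrt(2)*x - 1024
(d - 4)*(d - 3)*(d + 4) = d^3 - 3*d^2 - 16*d + 48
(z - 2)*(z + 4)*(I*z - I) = I*z^3 + I*z^2 - 10*I*z + 8*I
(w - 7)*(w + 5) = w^2 - 2*w - 35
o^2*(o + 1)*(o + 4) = o^4 + 5*o^3 + 4*o^2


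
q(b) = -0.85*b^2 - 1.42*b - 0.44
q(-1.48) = -0.20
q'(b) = -1.7*b - 1.42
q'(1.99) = -4.80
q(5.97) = -39.21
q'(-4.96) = 7.01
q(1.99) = -6.63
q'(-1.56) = 1.23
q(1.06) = -2.90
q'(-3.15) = 3.94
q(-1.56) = -0.29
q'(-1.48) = 1.10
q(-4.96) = -14.31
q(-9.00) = -56.51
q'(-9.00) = 13.88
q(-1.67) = -0.44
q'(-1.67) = 1.42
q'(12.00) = -21.82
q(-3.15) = -4.40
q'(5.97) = -11.57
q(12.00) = -139.88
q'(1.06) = -3.22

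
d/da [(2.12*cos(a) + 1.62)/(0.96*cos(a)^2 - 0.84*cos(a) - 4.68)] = 0.0722626893282461*(2.0352*cos(a)^2 + 3.1104*cos(a) + 8.5608)*sin(a)/(0.258064516129032*sin(a)^2 + 0.225806451612903*cos(a) + 1.0)^2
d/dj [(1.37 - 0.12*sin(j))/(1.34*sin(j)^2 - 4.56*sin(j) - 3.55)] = (0.1608*sin(j)^2 - 3.6716*sin(j) + 6.6732)*cos(j)/(1.7956*sin(j)^4 - 12.2208*sin(j)^3 + 11.2796*sin(j)^2 + 32.376*sin(j) + 12.6025)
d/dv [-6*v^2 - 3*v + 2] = -12*v - 3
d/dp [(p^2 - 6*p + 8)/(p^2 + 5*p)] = (11*p^2 - 16*p - 40)/(p^2*(p^2 + 10*p + 25))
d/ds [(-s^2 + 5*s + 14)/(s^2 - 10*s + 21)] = 5/(s^2 - 6*s + 9)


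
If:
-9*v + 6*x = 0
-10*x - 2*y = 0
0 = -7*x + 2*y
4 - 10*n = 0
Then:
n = 2/5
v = 0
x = 0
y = 0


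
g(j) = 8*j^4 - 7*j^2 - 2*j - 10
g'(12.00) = 55126.00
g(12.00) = 164846.00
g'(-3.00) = -824.00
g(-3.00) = 581.00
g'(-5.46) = -5134.24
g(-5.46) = 6902.09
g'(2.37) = 390.81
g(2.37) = 198.34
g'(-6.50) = -8699.00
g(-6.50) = 13987.75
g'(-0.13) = -0.25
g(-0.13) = -9.86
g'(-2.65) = -560.41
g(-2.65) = 340.67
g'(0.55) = -4.38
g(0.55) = -12.49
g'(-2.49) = -461.16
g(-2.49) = 259.11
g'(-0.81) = -7.67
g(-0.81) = -9.53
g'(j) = 32*j^3 - 14*j - 2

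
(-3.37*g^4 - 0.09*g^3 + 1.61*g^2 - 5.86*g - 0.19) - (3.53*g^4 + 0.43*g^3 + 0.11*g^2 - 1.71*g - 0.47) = -6.9*g^4 - 0.52*g^3 + 1.5*g^2 - 4.15*g + 0.28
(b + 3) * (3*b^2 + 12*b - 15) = 3*b^3 + 21*b^2 + 21*b - 45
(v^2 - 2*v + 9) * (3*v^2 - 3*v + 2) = 3*v^4 - 9*v^3 + 35*v^2 - 31*v + 18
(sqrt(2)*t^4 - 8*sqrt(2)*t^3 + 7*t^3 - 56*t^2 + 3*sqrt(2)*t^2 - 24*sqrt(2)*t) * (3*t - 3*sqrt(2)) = 3*sqrt(2)*t^5 - 24*sqrt(2)*t^4 + 15*t^4 - 120*t^3 - 12*sqrt(2)*t^3 - 18*t^2 + 96*sqrt(2)*t^2 + 144*t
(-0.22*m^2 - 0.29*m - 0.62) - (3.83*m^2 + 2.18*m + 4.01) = -4.05*m^2 - 2.47*m - 4.63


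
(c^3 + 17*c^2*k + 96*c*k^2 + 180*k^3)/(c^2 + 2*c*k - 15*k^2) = (c^2 + 12*c*k + 36*k^2)/(c - 3*k)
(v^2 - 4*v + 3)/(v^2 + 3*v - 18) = (v - 1)/(v + 6)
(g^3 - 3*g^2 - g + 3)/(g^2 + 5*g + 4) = (g^2 - 4*g + 3)/(g + 4)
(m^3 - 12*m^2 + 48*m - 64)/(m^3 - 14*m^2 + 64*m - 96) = (m - 4)/(m - 6)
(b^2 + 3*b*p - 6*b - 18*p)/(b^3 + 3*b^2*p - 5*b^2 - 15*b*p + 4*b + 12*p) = (b - 6)/(b^2 - 5*b + 4)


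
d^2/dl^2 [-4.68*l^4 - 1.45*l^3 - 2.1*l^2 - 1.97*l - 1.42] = -56.16*l^2 - 8.7*l - 4.2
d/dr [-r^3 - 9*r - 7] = -3*r^2 - 9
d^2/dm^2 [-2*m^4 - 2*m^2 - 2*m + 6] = -24*m^2 - 4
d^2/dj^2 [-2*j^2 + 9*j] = -4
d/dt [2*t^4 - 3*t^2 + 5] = 8*t^3 - 6*t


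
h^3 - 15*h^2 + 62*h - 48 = (h - 8)*(h - 6)*(h - 1)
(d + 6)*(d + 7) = d^2 + 13*d + 42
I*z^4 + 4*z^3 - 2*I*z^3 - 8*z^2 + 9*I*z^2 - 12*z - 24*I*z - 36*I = (z - 3)*(z - 6*I)*(z + 2*I)*(I*z + I)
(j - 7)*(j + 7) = j^2 - 49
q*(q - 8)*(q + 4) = q^3 - 4*q^2 - 32*q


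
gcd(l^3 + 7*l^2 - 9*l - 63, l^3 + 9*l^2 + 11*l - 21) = l^2 + 10*l + 21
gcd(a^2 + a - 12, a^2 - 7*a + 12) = a - 3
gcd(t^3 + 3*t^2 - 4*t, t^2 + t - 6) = 1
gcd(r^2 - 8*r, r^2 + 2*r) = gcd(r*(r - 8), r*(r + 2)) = r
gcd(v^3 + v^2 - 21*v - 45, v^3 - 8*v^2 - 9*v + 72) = v + 3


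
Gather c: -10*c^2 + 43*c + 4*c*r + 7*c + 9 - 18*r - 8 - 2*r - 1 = -10*c^2 + c*(4*r + 50) - 20*r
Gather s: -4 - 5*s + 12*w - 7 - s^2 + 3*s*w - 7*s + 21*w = -s^2 + s*(3*w - 12) + 33*w - 11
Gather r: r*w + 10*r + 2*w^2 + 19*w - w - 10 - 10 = r*(w + 10) + 2*w^2 + 18*w - 20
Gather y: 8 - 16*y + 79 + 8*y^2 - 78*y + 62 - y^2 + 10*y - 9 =7*y^2 - 84*y + 140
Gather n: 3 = 3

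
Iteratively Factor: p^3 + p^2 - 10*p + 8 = (p - 2)*(p^2 + 3*p - 4) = (p - 2)*(p - 1)*(p + 4)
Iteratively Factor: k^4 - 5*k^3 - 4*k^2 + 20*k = (k - 5)*(k^3 - 4*k) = k*(k - 5)*(k^2 - 4) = k*(k - 5)*(k + 2)*(k - 2)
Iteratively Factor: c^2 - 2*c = (c - 2)*(c)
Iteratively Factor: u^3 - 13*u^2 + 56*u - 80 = (u - 4)*(u^2 - 9*u + 20) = (u - 4)^2*(u - 5)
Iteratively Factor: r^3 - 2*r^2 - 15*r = (r - 5)*(r^2 + 3*r) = (r - 5)*(r + 3)*(r)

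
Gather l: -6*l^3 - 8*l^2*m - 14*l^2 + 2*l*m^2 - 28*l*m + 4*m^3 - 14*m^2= -6*l^3 + l^2*(-8*m - 14) + l*(2*m^2 - 28*m) + 4*m^3 - 14*m^2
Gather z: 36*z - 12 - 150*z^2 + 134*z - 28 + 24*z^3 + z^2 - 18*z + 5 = 24*z^3 - 149*z^2 + 152*z - 35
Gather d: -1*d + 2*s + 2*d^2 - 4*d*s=2*d^2 + d*(-4*s - 1) + 2*s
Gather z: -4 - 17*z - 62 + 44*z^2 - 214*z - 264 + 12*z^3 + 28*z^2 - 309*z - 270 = 12*z^3 + 72*z^2 - 540*z - 600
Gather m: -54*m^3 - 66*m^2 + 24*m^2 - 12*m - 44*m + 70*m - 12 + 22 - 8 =-54*m^3 - 42*m^2 + 14*m + 2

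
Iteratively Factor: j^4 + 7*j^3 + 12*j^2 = (j)*(j^3 + 7*j^2 + 12*j) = j*(j + 3)*(j^2 + 4*j) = j*(j + 3)*(j + 4)*(j)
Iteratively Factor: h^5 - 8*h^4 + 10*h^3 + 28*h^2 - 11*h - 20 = (h - 4)*(h^4 - 4*h^3 - 6*h^2 + 4*h + 5) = (h - 5)*(h - 4)*(h^3 + h^2 - h - 1) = (h - 5)*(h - 4)*(h + 1)*(h^2 - 1) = (h - 5)*(h - 4)*(h - 1)*(h + 1)*(h + 1)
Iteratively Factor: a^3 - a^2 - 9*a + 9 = (a - 3)*(a^2 + 2*a - 3) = (a - 3)*(a + 3)*(a - 1)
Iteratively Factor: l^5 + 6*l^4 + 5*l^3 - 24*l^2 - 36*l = (l - 2)*(l^4 + 8*l^3 + 21*l^2 + 18*l) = (l - 2)*(l + 2)*(l^3 + 6*l^2 + 9*l) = (l - 2)*(l + 2)*(l + 3)*(l^2 + 3*l) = l*(l - 2)*(l + 2)*(l + 3)*(l + 3)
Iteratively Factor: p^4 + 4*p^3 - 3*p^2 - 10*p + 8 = (p + 4)*(p^3 - 3*p + 2) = (p - 1)*(p + 4)*(p^2 + p - 2) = (p - 1)^2*(p + 4)*(p + 2)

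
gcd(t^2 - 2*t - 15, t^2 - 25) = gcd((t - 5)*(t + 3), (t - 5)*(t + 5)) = t - 5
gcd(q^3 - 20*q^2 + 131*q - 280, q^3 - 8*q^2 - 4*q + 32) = q - 8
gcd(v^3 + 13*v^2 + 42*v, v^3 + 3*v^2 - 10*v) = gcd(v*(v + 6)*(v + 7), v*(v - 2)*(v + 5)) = v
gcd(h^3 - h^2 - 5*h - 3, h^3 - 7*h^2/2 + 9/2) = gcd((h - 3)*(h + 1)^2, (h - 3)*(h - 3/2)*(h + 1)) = h^2 - 2*h - 3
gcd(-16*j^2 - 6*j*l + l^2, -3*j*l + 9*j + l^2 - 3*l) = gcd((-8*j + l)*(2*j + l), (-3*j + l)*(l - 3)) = 1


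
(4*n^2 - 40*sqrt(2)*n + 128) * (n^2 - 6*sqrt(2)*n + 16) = 4*n^4 - 64*sqrt(2)*n^3 + 672*n^2 - 1408*sqrt(2)*n + 2048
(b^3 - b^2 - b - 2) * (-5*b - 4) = -5*b^4 + b^3 + 9*b^2 + 14*b + 8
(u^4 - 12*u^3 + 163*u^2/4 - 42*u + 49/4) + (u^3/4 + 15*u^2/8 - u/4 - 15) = u^4 - 47*u^3/4 + 341*u^2/8 - 169*u/4 - 11/4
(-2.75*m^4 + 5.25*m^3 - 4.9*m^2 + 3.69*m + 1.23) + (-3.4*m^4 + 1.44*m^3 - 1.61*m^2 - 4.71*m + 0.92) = -6.15*m^4 + 6.69*m^3 - 6.51*m^2 - 1.02*m + 2.15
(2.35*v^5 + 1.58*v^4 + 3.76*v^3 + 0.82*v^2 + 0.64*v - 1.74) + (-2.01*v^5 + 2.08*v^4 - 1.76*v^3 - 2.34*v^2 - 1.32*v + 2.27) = 0.34*v^5 + 3.66*v^4 + 2.0*v^3 - 1.52*v^2 - 0.68*v + 0.53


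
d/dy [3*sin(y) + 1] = 3*cos(y)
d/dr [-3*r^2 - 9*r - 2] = -6*r - 9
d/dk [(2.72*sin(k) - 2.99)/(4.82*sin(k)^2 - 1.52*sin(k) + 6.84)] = (-13.1104*sin(k)^2 + 28.8236*sin(k) + 14.06)*cos(k)/(23.2324*sin(k)^4 - 14.6528*sin(k)^3 + 68.248*sin(k)^2 - 20.7936*sin(k) + 46.7856)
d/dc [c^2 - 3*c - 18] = 2*c - 3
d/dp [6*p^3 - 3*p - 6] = 18*p^2 - 3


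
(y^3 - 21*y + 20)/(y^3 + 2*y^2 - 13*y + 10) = (y - 4)/(y - 2)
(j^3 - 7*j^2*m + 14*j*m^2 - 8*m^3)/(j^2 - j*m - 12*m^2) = (j^2 - 3*j*m + 2*m^2)/(j + 3*m)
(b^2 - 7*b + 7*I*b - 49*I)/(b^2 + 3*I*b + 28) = (b - 7)/(b - 4*I)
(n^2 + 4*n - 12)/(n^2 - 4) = (n + 6)/(n + 2)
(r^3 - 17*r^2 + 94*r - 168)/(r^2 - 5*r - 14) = (r^2 - 10*r + 24)/(r + 2)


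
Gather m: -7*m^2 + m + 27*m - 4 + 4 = -7*m^2 + 28*m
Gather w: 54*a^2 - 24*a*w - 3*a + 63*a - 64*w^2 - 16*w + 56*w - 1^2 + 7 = 54*a^2 + 60*a - 64*w^2 + w*(40 - 24*a) + 6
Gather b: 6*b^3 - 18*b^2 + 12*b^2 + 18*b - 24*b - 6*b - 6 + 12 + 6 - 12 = 6*b^3 - 6*b^2 - 12*b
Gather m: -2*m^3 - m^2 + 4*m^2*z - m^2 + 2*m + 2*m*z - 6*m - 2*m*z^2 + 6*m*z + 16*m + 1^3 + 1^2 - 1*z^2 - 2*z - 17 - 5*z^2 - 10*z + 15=-2*m^3 + m^2*(4*z - 2) + m*(-2*z^2 + 8*z + 12) - 6*z^2 - 12*z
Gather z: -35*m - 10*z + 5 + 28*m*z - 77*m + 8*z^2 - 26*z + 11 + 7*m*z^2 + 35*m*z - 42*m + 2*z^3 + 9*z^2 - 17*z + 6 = -154*m + 2*z^3 + z^2*(7*m + 17) + z*(63*m - 53) + 22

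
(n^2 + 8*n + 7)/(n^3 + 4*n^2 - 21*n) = (n + 1)/(n*(n - 3))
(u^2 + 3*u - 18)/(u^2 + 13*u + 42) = (u - 3)/(u + 7)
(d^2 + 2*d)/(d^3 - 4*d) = 1/(d - 2)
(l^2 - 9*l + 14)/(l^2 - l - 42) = (l - 2)/(l + 6)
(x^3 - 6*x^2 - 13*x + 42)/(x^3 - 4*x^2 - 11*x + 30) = (x - 7)/(x - 5)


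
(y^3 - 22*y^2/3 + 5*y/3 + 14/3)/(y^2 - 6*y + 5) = (3*y^2 - 19*y - 14)/(3*(y - 5))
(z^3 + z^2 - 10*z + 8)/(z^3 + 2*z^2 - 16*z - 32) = (z^2 - 3*z + 2)/(z^2 - 2*z - 8)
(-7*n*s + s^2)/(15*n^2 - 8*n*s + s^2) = s*(-7*n + s)/(15*n^2 - 8*n*s + s^2)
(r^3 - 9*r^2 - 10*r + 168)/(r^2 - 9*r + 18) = (r^2 - 3*r - 28)/(r - 3)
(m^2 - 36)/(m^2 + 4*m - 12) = (m - 6)/(m - 2)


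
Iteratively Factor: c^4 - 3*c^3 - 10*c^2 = (c)*(c^3 - 3*c^2 - 10*c) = c*(c + 2)*(c^2 - 5*c) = c^2*(c + 2)*(c - 5)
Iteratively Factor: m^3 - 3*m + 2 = (m + 2)*(m^2 - 2*m + 1) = (m - 1)*(m + 2)*(m - 1)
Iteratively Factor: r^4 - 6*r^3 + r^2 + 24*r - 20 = (r + 2)*(r^3 - 8*r^2 + 17*r - 10) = (r - 5)*(r + 2)*(r^2 - 3*r + 2) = (r - 5)*(r - 1)*(r + 2)*(r - 2)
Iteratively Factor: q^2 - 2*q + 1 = (q - 1)*(q - 1)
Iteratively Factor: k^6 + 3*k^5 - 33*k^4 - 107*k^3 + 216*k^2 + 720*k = (k + 4)*(k^5 - k^4 - 29*k^3 + 9*k^2 + 180*k) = (k - 3)*(k + 4)*(k^4 + 2*k^3 - 23*k^2 - 60*k) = (k - 3)*(k + 3)*(k + 4)*(k^3 - k^2 - 20*k) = k*(k - 3)*(k + 3)*(k + 4)*(k^2 - k - 20) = k*(k - 3)*(k + 3)*(k + 4)^2*(k - 5)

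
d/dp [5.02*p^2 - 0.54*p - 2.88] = 10.04*p - 0.54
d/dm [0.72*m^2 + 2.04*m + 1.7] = 1.44*m + 2.04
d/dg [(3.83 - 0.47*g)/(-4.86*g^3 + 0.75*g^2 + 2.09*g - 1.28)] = (-4.5684*g^3 + 56.1939*g^2 - 5.745*g - 7.4031)/(23.6196*g^6 - 7.29*g^5 - 19.7523*g^4 + 15.5766*g^3 + 2.4481*g^2 - 5.3504*g + 1.6384)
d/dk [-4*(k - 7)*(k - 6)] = 52 - 8*k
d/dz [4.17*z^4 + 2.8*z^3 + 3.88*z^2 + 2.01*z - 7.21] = 16.68*z^3 + 8.4*z^2 + 7.76*z + 2.01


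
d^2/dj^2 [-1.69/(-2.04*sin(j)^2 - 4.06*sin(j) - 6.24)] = (-28.132416*sin(j)^4 - 41.991768*sin(j)^3 + 100.393436*sin(j)^2 + 126.798672*sin(j) + 12.68852)/(2.04*sin(j)^2 + 4.06*sin(j) + 6.24)^3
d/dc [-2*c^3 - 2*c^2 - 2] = 2*c*(-3*c - 2)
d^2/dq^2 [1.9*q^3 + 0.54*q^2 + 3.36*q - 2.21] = 11.4*q + 1.08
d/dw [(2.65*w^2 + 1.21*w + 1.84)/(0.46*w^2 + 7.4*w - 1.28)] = (19.0534*w^2 - 8.4768*w - 15.1648)/(0.2116*w^4 + 6.808*w^3 + 53.5824*w^2 - 18.944*w + 1.6384)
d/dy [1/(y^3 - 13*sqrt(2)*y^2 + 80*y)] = (-3*y^2 + 26*sqrt(2)*y - 80)/(y^2*(y^2 - 13*sqrt(2)*y + 80)^2)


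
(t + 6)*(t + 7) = t^2 + 13*t + 42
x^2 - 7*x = x*(x - 7)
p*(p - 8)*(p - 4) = p^3 - 12*p^2 + 32*p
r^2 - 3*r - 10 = (r - 5)*(r + 2)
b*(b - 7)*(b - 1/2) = b^3 - 15*b^2/2 + 7*b/2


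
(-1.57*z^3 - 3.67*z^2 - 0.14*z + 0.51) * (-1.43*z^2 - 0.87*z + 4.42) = 2.2451*z^5 + 6.614*z^4 - 3.5463*z^3 - 16.8289*z^2 - 1.0625*z + 2.2542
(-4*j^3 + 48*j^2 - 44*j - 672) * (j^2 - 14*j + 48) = -4*j^5 + 104*j^4 - 908*j^3 + 2248*j^2 + 7296*j - 32256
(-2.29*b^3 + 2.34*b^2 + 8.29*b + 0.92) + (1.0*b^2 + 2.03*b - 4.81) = -2.29*b^3 + 3.34*b^2 + 10.32*b - 3.89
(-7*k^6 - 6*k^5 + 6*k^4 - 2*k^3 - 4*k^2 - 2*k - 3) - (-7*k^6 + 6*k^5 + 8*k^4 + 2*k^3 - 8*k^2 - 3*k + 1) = -12*k^5 - 2*k^4 - 4*k^3 + 4*k^2 + k - 4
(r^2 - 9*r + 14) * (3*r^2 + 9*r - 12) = 3*r^4 - 18*r^3 - 51*r^2 + 234*r - 168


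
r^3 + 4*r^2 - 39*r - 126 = (r - 6)*(r + 3)*(r + 7)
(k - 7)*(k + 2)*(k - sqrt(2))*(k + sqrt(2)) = k^4 - 5*k^3 - 16*k^2 + 10*k + 28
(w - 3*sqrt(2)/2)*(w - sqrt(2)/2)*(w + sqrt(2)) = w^3 - sqrt(2)*w^2 - 5*w/2 + 3*sqrt(2)/2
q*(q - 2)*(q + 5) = q^3 + 3*q^2 - 10*q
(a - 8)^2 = a^2 - 16*a + 64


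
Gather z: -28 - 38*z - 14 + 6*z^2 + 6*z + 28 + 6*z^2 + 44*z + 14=12*z^2 + 12*z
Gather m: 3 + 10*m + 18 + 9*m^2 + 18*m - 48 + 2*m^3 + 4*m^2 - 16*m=2*m^3 + 13*m^2 + 12*m - 27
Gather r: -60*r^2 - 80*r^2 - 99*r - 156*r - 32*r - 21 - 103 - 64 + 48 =-140*r^2 - 287*r - 140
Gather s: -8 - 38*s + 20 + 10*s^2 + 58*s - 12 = 10*s^2 + 20*s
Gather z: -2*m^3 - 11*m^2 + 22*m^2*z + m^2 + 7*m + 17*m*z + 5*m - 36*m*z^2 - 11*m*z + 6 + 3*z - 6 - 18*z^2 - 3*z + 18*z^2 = -2*m^3 - 10*m^2 - 36*m*z^2 + 12*m + z*(22*m^2 + 6*m)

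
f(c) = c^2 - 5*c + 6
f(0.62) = 3.28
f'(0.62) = -3.76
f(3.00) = 0.00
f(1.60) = 0.56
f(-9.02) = 132.46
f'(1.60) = -1.80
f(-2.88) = 28.69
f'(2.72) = 0.44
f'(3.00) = 1.00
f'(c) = 2*c - 5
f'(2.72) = 0.44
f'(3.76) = 2.52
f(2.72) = -0.20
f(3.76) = 1.34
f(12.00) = 90.00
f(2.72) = -0.20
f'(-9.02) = -23.04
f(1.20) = 1.44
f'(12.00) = 19.00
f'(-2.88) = -10.76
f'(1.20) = -2.60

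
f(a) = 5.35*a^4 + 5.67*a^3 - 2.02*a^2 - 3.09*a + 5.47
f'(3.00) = 715.68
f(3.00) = 564.46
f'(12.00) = 39377.07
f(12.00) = 120412.87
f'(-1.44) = -25.90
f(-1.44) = 11.80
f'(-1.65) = -46.25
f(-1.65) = 19.25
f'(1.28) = 64.49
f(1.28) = 24.46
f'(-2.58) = -246.95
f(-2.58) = 139.67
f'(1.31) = 68.92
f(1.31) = 26.46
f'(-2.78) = -320.18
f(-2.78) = 196.17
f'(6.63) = 6954.52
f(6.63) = 11885.94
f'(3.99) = 1610.94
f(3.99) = 1677.10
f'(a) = 21.4*a^3 + 17.01*a^2 - 4.04*a - 3.09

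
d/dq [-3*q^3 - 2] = -9*q^2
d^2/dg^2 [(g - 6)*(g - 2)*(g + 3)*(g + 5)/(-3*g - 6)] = 2*(-3*g^4 - 16*g^3 - 24*g^2 - 80)/(3*(g^3 + 6*g^2 + 12*g + 8))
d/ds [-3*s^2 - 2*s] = -6*s - 2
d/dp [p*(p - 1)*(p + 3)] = 3*p^2 + 4*p - 3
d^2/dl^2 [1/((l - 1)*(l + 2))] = 2*((l - 1)^2 + (l - 1)*(l + 2) + (l + 2)^2)/((l - 1)^3*(l + 2)^3)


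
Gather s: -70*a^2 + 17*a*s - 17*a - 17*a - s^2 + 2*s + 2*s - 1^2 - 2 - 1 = -70*a^2 - 34*a - s^2 + s*(17*a + 4) - 4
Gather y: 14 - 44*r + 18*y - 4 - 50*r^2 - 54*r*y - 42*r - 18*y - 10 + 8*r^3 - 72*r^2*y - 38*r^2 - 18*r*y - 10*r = 8*r^3 - 88*r^2 - 96*r + y*(-72*r^2 - 72*r)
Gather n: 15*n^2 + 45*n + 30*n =15*n^2 + 75*n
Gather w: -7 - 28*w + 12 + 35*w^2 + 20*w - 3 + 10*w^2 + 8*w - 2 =45*w^2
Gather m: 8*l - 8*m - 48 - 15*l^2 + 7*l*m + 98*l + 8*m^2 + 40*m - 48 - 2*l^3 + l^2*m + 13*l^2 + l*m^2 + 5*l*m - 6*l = -2*l^3 - 2*l^2 + 100*l + m^2*(l + 8) + m*(l^2 + 12*l + 32) - 96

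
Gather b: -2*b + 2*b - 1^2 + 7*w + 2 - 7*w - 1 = 0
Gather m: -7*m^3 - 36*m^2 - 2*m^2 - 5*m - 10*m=-7*m^3 - 38*m^2 - 15*m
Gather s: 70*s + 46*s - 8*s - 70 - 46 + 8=108*s - 108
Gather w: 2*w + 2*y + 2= 2*w + 2*y + 2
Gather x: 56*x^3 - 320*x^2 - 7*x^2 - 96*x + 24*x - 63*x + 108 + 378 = 56*x^3 - 327*x^2 - 135*x + 486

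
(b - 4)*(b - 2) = b^2 - 6*b + 8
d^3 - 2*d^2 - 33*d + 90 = (d - 5)*(d - 3)*(d + 6)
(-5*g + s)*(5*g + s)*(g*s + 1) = -25*g^3*s - 25*g^2 + g*s^3 + s^2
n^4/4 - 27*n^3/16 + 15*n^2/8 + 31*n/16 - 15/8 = (n/4 + 1/4)*(n - 5)*(n - 2)*(n - 3/4)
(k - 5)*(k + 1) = k^2 - 4*k - 5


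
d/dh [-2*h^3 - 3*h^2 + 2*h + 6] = -6*h^2 - 6*h + 2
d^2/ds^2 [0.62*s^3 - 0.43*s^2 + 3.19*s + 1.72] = 3.72*s - 0.86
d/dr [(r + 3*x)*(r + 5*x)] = 2*r + 8*x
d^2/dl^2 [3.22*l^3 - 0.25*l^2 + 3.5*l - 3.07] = 19.32*l - 0.5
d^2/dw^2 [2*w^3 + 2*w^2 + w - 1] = 12*w + 4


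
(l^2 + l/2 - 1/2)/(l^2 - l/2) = (l + 1)/l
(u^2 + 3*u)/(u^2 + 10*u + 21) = u/(u + 7)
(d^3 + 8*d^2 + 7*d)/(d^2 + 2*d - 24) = d*(d^2 + 8*d + 7)/(d^2 + 2*d - 24)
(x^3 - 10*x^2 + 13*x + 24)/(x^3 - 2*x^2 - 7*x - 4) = (x^2 - 11*x + 24)/(x^2 - 3*x - 4)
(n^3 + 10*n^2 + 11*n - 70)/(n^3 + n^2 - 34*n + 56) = (n + 5)/(n - 4)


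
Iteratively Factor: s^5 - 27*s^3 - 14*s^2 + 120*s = (s - 2)*(s^4 + 2*s^3 - 23*s^2 - 60*s) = s*(s - 2)*(s^3 + 2*s^2 - 23*s - 60) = s*(s - 5)*(s - 2)*(s^2 + 7*s + 12) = s*(s - 5)*(s - 2)*(s + 4)*(s + 3)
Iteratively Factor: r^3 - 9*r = (r)*(r^2 - 9) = r*(r - 3)*(r + 3)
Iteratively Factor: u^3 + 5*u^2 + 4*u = (u + 4)*(u^2 + u) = u*(u + 4)*(u + 1)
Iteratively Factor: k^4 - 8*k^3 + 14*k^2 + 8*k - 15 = (k - 3)*(k^3 - 5*k^2 - k + 5) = (k - 3)*(k + 1)*(k^2 - 6*k + 5) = (k - 3)*(k - 1)*(k + 1)*(k - 5)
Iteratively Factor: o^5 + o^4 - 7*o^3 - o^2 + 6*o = (o + 3)*(o^4 - 2*o^3 - o^2 + 2*o) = (o - 2)*(o + 3)*(o^3 - o) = (o - 2)*(o + 1)*(o + 3)*(o^2 - o) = o*(o - 2)*(o + 1)*(o + 3)*(o - 1)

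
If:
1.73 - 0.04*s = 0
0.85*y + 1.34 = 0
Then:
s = 43.25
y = -1.58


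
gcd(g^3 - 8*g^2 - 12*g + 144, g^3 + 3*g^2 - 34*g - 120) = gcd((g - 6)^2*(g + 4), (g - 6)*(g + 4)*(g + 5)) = g^2 - 2*g - 24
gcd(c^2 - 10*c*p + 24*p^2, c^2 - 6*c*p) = -c + 6*p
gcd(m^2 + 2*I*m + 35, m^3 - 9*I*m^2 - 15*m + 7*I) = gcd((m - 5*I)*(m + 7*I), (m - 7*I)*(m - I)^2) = 1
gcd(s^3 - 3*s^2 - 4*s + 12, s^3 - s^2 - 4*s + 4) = s^2 - 4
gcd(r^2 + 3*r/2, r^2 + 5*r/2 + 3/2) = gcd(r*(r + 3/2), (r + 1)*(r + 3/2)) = r + 3/2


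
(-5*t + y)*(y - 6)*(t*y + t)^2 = -5*t^3*y^3 + 20*t^3*y^2 + 55*t^3*y + 30*t^3 + t^2*y^4 - 4*t^2*y^3 - 11*t^2*y^2 - 6*t^2*y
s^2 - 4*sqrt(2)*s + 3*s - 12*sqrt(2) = (s + 3)*(s - 4*sqrt(2))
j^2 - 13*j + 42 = (j - 7)*(j - 6)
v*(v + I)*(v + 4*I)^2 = v^4 + 9*I*v^3 - 24*v^2 - 16*I*v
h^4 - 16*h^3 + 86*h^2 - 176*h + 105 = (h - 7)*(h - 5)*(h - 3)*(h - 1)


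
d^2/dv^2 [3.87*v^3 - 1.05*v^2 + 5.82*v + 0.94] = 23.22*v - 2.1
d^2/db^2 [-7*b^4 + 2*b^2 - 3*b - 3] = 4 - 84*b^2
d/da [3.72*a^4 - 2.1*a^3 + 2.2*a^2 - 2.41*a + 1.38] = 14.88*a^3 - 6.3*a^2 + 4.4*a - 2.41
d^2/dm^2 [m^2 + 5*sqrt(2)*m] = 2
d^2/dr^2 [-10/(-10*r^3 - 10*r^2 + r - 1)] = 20*(-10*(3*r + 1)*(10*r^3 + 10*r^2 - r + 1) + (30*r^2 + 20*r - 1)^2)/(10*r^3 + 10*r^2 - r + 1)^3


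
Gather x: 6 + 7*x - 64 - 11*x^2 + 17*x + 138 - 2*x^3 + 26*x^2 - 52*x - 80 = -2*x^3 + 15*x^2 - 28*x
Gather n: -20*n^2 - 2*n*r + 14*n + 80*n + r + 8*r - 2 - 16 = -20*n^2 + n*(94 - 2*r) + 9*r - 18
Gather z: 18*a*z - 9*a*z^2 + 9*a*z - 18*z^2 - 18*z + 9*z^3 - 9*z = 9*z^3 + z^2*(-9*a - 18) + z*(27*a - 27)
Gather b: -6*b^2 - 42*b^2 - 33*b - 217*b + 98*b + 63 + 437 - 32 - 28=-48*b^2 - 152*b + 440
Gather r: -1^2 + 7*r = 7*r - 1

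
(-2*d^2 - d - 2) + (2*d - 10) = -2*d^2 + d - 12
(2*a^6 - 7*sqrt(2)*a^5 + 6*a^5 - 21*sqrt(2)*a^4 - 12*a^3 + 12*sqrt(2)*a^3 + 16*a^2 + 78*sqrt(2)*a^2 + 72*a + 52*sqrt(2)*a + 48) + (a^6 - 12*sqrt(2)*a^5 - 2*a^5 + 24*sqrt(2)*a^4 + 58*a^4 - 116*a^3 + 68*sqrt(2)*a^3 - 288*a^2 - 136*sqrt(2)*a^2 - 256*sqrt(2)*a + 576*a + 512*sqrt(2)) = 3*a^6 - 19*sqrt(2)*a^5 + 4*a^5 + 3*sqrt(2)*a^4 + 58*a^4 - 128*a^3 + 80*sqrt(2)*a^3 - 272*a^2 - 58*sqrt(2)*a^2 - 204*sqrt(2)*a + 648*a + 48 + 512*sqrt(2)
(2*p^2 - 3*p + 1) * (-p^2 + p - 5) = -2*p^4 + 5*p^3 - 14*p^2 + 16*p - 5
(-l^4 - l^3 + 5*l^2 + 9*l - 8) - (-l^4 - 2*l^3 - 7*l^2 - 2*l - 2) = l^3 + 12*l^2 + 11*l - 6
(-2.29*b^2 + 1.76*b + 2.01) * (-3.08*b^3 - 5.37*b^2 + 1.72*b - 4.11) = 7.0532*b^5 + 6.8765*b^4 - 19.5808*b^3 + 1.6454*b^2 - 3.7764*b - 8.2611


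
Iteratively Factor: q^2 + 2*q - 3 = (q + 3)*(q - 1)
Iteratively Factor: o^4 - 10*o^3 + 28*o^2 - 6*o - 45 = (o - 3)*(o^3 - 7*o^2 + 7*o + 15) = (o - 3)^2*(o^2 - 4*o - 5) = (o - 5)*(o - 3)^2*(o + 1)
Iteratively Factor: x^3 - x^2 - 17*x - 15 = (x + 1)*(x^2 - 2*x - 15) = (x + 1)*(x + 3)*(x - 5)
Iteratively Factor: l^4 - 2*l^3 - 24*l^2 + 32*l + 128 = (l + 4)*(l^3 - 6*l^2 + 32) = (l - 4)*(l + 4)*(l^2 - 2*l - 8) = (l - 4)*(l + 2)*(l + 4)*(l - 4)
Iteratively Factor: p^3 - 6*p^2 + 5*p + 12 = (p - 3)*(p^2 - 3*p - 4) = (p - 3)*(p + 1)*(p - 4)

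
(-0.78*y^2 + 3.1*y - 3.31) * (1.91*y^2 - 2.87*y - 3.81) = -1.4898*y^4 + 8.1596*y^3 - 12.2473*y^2 - 2.3113*y + 12.6111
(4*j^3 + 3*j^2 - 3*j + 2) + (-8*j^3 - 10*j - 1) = -4*j^3 + 3*j^2 - 13*j + 1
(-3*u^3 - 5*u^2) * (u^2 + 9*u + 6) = -3*u^5 - 32*u^4 - 63*u^3 - 30*u^2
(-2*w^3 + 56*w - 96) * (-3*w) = 6*w^4 - 168*w^2 + 288*w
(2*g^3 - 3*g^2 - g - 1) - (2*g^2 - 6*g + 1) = 2*g^3 - 5*g^2 + 5*g - 2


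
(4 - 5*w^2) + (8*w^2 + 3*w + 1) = 3*w^2 + 3*w + 5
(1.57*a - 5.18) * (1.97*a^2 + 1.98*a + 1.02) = 3.0929*a^3 - 7.096*a^2 - 8.655*a - 5.2836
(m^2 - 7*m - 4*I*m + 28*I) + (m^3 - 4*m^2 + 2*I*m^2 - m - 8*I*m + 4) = m^3 - 3*m^2 + 2*I*m^2 - 8*m - 12*I*m + 4 + 28*I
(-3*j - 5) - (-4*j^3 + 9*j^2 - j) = 4*j^3 - 9*j^2 - 2*j - 5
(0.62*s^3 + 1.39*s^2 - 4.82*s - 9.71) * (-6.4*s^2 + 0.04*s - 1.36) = -3.968*s^5 - 8.8712*s^4 + 30.0604*s^3 + 60.0608*s^2 + 6.1668*s + 13.2056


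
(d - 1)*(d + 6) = d^2 + 5*d - 6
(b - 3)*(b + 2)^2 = b^3 + b^2 - 8*b - 12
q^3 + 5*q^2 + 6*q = q*(q + 2)*(q + 3)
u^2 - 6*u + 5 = (u - 5)*(u - 1)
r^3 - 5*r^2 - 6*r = r*(r - 6)*(r + 1)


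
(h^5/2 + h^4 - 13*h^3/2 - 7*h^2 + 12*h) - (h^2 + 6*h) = h^5/2 + h^4 - 13*h^3/2 - 8*h^2 + 6*h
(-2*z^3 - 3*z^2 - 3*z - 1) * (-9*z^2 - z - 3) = 18*z^5 + 29*z^4 + 36*z^3 + 21*z^2 + 10*z + 3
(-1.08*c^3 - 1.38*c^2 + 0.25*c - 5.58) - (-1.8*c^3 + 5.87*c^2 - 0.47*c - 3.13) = 0.72*c^3 - 7.25*c^2 + 0.72*c - 2.45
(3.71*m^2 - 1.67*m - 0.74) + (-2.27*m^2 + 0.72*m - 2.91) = 1.44*m^2 - 0.95*m - 3.65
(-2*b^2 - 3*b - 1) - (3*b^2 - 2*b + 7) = -5*b^2 - b - 8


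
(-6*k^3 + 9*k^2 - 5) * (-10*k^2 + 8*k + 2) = 60*k^5 - 138*k^4 + 60*k^3 + 68*k^2 - 40*k - 10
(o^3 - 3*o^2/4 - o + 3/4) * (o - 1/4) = o^4 - o^3 - 13*o^2/16 + o - 3/16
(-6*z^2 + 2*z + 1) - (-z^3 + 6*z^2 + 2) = z^3 - 12*z^2 + 2*z - 1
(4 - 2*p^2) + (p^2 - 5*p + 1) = -p^2 - 5*p + 5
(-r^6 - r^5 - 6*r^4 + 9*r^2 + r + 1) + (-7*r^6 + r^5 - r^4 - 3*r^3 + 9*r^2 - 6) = -8*r^6 - 7*r^4 - 3*r^3 + 18*r^2 + r - 5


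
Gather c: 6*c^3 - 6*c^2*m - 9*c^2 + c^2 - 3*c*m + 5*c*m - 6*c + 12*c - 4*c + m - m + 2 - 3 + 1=6*c^3 + c^2*(-6*m - 8) + c*(2*m + 2)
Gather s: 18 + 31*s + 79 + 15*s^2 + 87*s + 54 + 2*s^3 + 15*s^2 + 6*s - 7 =2*s^3 + 30*s^2 + 124*s + 144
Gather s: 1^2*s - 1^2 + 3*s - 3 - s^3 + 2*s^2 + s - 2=-s^3 + 2*s^2 + 5*s - 6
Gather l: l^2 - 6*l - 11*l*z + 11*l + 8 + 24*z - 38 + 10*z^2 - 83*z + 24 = l^2 + l*(5 - 11*z) + 10*z^2 - 59*z - 6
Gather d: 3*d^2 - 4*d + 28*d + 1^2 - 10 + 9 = 3*d^2 + 24*d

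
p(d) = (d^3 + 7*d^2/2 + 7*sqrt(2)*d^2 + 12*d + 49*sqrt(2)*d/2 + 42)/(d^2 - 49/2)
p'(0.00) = -1.90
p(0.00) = -1.71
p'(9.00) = -3.44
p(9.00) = 40.29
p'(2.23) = -8.83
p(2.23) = -11.46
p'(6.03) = -61.52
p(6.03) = 86.82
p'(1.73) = -6.00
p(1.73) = -7.81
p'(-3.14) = 0.44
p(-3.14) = 0.23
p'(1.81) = -6.36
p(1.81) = -8.30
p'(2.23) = -8.83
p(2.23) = -11.46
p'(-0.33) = -1.53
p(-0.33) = -1.15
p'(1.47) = -4.98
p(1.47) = -6.39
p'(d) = -2*d*(d^3 + 7*d^2/2 + 7*sqrt(2)*d^2 + 12*d + 49*sqrt(2)*d/2 + 42)/(d^2 - 49/2)^2 + (3*d^2 + 7*d + 14*sqrt(2)*d + 12 + 49*sqrt(2)/2)/(d^2 - 49/2)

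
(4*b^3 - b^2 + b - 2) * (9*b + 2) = 36*b^4 - b^3 + 7*b^2 - 16*b - 4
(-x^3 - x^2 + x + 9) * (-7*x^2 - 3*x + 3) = 7*x^5 + 10*x^4 - 7*x^3 - 69*x^2 - 24*x + 27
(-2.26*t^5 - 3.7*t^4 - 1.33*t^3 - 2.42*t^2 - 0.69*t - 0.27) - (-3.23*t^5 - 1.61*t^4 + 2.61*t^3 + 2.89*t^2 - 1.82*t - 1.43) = 0.97*t^5 - 2.09*t^4 - 3.94*t^3 - 5.31*t^2 + 1.13*t + 1.16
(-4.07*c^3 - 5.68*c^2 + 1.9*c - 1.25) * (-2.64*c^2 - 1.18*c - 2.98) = 10.7448*c^5 + 19.7978*c^4 + 13.815*c^3 + 17.9844*c^2 - 4.187*c + 3.725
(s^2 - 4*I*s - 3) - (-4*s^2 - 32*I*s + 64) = 5*s^2 + 28*I*s - 67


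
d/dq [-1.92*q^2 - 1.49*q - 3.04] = -3.84*q - 1.49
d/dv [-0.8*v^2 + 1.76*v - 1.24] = 1.76 - 1.6*v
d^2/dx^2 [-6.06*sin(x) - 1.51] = 6.06*sin(x)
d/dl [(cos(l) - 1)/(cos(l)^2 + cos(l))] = -(sin(l)^3/cos(l)^2 + 2*tan(l))/(cos(l) + 1)^2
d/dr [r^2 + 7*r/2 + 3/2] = 2*r + 7/2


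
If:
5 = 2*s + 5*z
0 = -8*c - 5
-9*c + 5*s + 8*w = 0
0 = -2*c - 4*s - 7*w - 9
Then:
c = -5/8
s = 181/24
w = -65/12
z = -121/60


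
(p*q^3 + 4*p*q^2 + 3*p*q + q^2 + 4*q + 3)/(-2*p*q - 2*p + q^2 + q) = (-p*q^2 - 3*p*q - q - 3)/(2*p - q)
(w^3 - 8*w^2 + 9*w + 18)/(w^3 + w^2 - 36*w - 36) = (w - 3)/(w + 6)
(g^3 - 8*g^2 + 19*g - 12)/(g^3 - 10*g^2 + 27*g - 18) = (g - 4)/(g - 6)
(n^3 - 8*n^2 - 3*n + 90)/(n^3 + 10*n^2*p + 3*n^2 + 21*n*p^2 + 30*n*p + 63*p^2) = (n^2 - 11*n + 30)/(n^2 + 10*n*p + 21*p^2)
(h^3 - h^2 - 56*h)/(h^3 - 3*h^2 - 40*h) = (h + 7)/(h + 5)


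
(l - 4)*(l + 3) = l^2 - l - 12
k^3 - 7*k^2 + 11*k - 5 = (k - 5)*(k - 1)^2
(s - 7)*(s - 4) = s^2 - 11*s + 28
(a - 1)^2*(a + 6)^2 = a^4 + 10*a^3 + 13*a^2 - 60*a + 36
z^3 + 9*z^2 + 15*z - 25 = (z - 1)*(z + 5)^2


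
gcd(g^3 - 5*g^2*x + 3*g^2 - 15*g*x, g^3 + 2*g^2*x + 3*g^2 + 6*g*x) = g^2 + 3*g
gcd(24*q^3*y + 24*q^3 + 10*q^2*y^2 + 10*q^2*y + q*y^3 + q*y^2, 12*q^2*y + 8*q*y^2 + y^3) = 6*q + y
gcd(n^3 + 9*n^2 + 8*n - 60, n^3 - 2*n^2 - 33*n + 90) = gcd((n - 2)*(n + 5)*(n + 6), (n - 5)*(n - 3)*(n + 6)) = n + 6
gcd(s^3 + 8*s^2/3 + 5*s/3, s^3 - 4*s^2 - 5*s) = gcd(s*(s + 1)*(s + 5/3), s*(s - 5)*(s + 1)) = s^2 + s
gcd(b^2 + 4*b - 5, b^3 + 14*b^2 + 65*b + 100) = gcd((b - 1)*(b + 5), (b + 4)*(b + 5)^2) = b + 5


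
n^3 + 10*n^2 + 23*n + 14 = (n + 1)*(n + 2)*(n + 7)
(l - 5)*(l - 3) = l^2 - 8*l + 15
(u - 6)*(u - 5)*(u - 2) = u^3 - 13*u^2 + 52*u - 60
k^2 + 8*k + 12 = (k + 2)*(k + 6)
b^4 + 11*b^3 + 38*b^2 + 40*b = b*(b + 2)*(b + 4)*(b + 5)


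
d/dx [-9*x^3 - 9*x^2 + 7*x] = -27*x^2 - 18*x + 7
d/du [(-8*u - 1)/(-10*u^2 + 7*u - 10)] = (-80*u^2 - 20*u + 87)/(100*u^4 - 140*u^3 + 249*u^2 - 140*u + 100)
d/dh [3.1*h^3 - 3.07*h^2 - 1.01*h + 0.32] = 9.3*h^2 - 6.14*h - 1.01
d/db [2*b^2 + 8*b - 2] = 4*b + 8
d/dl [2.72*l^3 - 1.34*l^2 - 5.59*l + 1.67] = 8.16*l^2 - 2.68*l - 5.59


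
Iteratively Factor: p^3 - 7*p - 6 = (p + 2)*(p^2 - 2*p - 3) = (p + 1)*(p + 2)*(p - 3)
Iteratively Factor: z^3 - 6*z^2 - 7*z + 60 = (z + 3)*(z^2 - 9*z + 20) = (z - 5)*(z + 3)*(z - 4)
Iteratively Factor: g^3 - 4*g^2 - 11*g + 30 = (g - 5)*(g^2 + g - 6) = (g - 5)*(g - 2)*(g + 3)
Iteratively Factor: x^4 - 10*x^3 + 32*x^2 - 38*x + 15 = (x - 1)*(x^3 - 9*x^2 + 23*x - 15) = (x - 5)*(x - 1)*(x^2 - 4*x + 3) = (x - 5)*(x - 1)^2*(x - 3)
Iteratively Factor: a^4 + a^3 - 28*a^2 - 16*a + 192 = (a - 3)*(a^3 + 4*a^2 - 16*a - 64) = (a - 4)*(a - 3)*(a^2 + 8*a + 16) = (a - 4)*(a - 3)*(a + 4)*(a + 4)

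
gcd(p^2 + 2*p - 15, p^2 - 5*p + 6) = p - 3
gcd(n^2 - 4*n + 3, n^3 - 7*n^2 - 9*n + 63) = n - 3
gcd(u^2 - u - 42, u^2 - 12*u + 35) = u - 7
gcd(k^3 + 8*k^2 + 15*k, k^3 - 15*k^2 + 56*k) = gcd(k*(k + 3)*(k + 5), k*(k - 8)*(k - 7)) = k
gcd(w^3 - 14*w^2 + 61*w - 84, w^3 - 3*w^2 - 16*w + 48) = w^2 - 7*w + 12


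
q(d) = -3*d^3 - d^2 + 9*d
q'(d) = -9*d^2 - 2*d + 9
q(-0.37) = -3.31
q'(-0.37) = 8.51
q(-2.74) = 29.54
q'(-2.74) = -53.09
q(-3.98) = 137.47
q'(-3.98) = -125.60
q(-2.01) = 2.23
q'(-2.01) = -23.34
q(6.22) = -704.63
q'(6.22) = -351.64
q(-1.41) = -6.27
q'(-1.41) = -6.07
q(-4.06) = 147.75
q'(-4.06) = -131.23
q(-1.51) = -5.54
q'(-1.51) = -8.50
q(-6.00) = 558.00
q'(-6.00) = -303.00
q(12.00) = -5220.00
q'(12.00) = -1311.00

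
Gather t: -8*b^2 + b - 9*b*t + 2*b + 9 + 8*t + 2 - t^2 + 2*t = -8*b^2 + 3*b - t^2 + t*(10 - 9*b) + 11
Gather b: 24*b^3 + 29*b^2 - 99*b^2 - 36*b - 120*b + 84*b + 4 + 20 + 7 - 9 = 24*b^3 - 70*b^2 - 72*b + 22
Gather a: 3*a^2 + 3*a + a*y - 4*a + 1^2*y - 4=3*a^2 + a*(y - 1) + y - 4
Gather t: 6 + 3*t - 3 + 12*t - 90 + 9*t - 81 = 24*t - 168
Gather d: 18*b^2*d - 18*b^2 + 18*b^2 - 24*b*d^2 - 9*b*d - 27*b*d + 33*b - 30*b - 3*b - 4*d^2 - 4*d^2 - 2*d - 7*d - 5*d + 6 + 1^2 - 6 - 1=d^2*(-24*b - 8) + d*(18*b^2 - 36*b - 14)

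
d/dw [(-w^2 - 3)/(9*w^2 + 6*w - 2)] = 2*(-3*w^2 + 29*w + 9)/(81*w^4 + 108*w^3 - 24*w + 4)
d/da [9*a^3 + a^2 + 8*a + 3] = 27*a^2 + 2*a + 8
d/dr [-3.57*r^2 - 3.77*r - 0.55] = -7.14*r - 3.77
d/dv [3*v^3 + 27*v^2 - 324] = 9*v*(v + 6)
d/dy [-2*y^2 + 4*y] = 4 - 4*y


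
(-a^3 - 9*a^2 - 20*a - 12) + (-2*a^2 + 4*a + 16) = -a^3 - 11*a^2 - 16*a + 4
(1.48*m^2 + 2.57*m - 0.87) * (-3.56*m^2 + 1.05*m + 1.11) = -5.2688*m^4 - 7.5952*m^3 + 7.4385*m^2 + 1.9392*m - 0.9657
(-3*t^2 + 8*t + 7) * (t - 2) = -3*t^3 + 14*t^2 - 9*t - 14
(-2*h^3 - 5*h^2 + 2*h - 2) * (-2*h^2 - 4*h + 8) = 4*h^5 + 18*h^4 - 44*h^2 + 24*h - 16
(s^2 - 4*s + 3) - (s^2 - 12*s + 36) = 8*s - 33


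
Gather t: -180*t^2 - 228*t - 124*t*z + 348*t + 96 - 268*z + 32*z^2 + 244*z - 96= -180*t^2 + t*(120 - 124*z) + 32*z^2 - 24*z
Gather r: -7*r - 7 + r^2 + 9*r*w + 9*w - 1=r^2 + r*(9*w - 7) + 9*w - 8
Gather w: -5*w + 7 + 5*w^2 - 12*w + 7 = 5*w^2 - 17*w + 14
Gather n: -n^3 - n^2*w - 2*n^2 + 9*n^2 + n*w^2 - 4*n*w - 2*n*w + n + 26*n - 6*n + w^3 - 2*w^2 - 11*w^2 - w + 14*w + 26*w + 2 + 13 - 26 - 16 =-n^3 + n^2*(7 - w) + n*(w^2 - 6*w + 21) + w^3 - 13*w^2 + 39*w - 27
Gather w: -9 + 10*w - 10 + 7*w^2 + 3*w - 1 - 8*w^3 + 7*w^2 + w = -8*w^3 + 14*w^2 + 14*w - 20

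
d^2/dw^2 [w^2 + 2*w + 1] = 2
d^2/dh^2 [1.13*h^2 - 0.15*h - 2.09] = 2.26000000000000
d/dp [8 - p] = -1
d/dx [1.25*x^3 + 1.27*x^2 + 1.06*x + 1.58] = 3.75*x^2 + 2.54*x + 1.06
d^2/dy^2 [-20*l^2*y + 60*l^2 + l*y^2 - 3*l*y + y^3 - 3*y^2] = 2*l + 6*y - 6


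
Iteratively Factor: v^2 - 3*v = (v - 3)*(v)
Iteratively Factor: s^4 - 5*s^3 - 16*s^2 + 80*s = (s + 4)*(s^3 - 9*s^2 + 20*s) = (s - 4)*(s + 4)*(s^2 - 5*s) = s*(s - 4)*(s + 4)*(s - 5)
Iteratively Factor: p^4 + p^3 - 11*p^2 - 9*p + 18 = (p - 1)*(p^3 + 2*p^2 - 9*p - 18) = (p - 3)*(p - 1)*(p^2 + 5*p + 6) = (p - 3)*(p - 1)*(p + 3)*(p + 2)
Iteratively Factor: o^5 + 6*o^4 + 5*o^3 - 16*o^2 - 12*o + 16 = (o + 2)*(o^4 + 4*o^3 - 3*o^2 - 10*o + 8) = (o + 2)^2*(o^3 + 2*o^2 - 7*o + 4) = (o - 1)*(o + 2)^2*(o^2 + 3*o - 4) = (o - 1)*(o + 2)^2*(o + 4)*(o - 1)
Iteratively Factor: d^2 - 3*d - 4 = (d + 1)*(d - 4)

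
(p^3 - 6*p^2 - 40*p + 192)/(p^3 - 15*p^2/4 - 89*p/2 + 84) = 4*(p - 4)/(4*p - 7)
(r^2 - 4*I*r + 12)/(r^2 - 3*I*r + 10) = (r - 6*I)/(r - 5*I)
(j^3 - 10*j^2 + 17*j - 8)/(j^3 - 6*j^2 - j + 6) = (j^2 - 9*j + 8)/(j^2 - 5*j - 6)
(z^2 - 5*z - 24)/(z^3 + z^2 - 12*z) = (z^2 - 5*z - 24)/(z*(z^2 + z - 12))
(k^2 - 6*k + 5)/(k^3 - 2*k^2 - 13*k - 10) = (k - 1)/(k^2 + 3*k + 2)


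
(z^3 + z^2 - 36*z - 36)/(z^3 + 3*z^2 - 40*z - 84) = (z^2 + 7*z + 6)/(z^2 + 9*z + 14)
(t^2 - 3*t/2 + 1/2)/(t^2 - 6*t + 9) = (2*t^2 - 3*t + 1)/(2*(t^2 - 6*t + 9))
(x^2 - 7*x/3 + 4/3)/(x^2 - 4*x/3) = (x - 1)/x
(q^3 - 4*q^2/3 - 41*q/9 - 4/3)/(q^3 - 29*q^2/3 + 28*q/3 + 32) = (q + 1/3)/(q - 8)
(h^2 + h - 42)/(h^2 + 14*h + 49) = (h - 6)/(h + 7)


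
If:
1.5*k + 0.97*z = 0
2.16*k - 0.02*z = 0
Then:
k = 0.00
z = 0.00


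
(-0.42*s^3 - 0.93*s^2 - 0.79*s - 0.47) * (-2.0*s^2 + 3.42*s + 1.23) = 0.84*s^5 + 0.4236*s^4 - 2.1172*s^3 - 2.9057*s^2 - 2.5791*s - 0.5781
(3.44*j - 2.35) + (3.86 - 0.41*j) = 3.03*j + 1.51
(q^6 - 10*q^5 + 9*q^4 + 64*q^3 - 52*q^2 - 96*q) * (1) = q^6 - 10*q^5 + 9*q^4 + 64*q^3 - 52*q^2 - 96*q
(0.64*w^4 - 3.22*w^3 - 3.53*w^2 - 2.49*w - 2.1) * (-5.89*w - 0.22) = -3.7696*w^5 + 18.825*w^4 + 21.5001*w^3 + 15.4427*w^2 + 12.9168*w + 0.462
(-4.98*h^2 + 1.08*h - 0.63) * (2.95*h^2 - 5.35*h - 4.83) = -14.691*h^4 + 29.829*h^3 + 16.4169*h^2 - 1.8459*h + 3.0429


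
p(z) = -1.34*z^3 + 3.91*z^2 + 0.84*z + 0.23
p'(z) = -4.02*z^2 + 7.82*z + 0.84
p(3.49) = -6.18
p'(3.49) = -20.83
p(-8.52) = 1105.65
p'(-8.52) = -357.60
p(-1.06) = 5.33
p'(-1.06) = -11.97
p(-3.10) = 75.12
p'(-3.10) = -62.03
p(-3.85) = 131.42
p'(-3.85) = -88.85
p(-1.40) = 10.39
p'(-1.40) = -17.99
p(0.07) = 0.31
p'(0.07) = 1.37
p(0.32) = 0.86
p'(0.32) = 2.93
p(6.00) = -143.41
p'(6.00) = -96.96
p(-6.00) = 425.39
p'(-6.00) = -190.80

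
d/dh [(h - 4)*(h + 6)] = 2*h + 2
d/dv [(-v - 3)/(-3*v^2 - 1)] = (3*v^2 - 6*v*(v + 3) + 1)/(3*v^2 + 1)^2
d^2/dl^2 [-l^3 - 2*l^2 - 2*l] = -6*l - 4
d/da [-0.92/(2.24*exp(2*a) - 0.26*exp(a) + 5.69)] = (4.1216*exp(a) - 0.2392)*exp(a)/(2.24*exp(2*a) - 0.26*exp(a) + 5.69)^2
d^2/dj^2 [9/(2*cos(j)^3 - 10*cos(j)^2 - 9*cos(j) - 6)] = 9*((-15*cos(j) - 40*cos(2*j) + 9*cos(3*j))*(-2*cos(j)^3 + 10*cos(j)^2 + 9*cos(j) + 6)/2 - 2*(-6*cos(j)^2 + 20*cos(j) + 9)^2*sin(j)^2)/(-2*cos(j)^3 + 10*cos(j)^2 + 9*cos(j) + 6)^3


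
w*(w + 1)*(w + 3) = w^3 + 4*w^2 + 3*w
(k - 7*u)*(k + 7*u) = k^2 - 49*u^2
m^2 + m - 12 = (m - 3)*(m + 4)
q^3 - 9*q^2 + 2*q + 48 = (q - 8)*(q - 3)*(q + 2)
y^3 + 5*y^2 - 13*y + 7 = (y - 1)^2*(y + 7)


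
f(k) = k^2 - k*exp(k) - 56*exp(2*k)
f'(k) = -k*exp(k) + 2*k - 112*exp(2*k) - exp(k)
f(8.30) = -906760075.59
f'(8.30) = -1813490898.09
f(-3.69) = 13.67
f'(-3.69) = -7.38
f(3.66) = -84700.26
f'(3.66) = -169316.62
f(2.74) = -13466.34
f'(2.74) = -26915.27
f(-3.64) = 13.31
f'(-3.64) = -7.29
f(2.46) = -7694.89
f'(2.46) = -15379.87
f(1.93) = -2667.63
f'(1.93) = -5332.45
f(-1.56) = 0.29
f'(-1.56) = -7.95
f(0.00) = -56.00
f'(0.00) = -113.00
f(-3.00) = 9.01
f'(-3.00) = -6.18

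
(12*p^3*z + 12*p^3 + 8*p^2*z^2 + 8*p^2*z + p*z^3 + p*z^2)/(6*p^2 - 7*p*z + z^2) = p*(12*p^2*z + 12*p^2 + 8*p*z^2 + 8*p*z + z^3 + z^2)/(6*p^2 - 7*p*z + z^2)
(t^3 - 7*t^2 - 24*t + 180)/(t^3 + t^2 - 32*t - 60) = (t - 6)/(t + 2)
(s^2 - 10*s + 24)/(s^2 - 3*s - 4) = (s - 6)/(s + 1)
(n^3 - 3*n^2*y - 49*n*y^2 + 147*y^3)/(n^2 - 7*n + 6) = (n^3 - 3*n^2*y - 49*n*y^2 + 147*y^3)/(n^2 - 7*n + 6)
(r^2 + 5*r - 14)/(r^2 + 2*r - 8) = (r + 7)/(r + 4)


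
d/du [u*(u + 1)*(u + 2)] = 3*u^2 + 6*u + 2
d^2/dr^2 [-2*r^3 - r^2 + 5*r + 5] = -12*r - 2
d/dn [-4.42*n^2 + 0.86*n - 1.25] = 0.86 - 8.84*n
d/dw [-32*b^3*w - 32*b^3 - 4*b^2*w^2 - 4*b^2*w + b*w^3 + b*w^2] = b*(-32*b^2 - 8*b*w - 4*b + 3*w^2 + 2*w)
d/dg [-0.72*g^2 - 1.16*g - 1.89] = -1.44*g - 1.16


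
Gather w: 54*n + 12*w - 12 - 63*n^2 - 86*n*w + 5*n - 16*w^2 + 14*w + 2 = -63*n^2 + 59*n - 16*w^2 + w*(26 - 86*n) - 10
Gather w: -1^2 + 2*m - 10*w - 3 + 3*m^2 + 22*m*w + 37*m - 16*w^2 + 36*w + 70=3*m^2 + 39*m - 16*w^2 + w*(22*m + 26) + 66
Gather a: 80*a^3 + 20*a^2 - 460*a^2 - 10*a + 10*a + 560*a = 80*a^3 - 440*a^2 + 560*a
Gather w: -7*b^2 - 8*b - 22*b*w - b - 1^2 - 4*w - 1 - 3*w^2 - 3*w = -7*b^2 - 9*b - 3*w^2 + w*(-22*b - 7) - 2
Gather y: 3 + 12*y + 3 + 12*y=24*y + 6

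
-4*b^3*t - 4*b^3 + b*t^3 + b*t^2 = (-2*b + t)*(2*b + t)*(b*t + b)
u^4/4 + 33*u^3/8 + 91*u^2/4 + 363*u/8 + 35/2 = (u/4 + 1)*(u + 1/2)*(u + 5)*(u + 7)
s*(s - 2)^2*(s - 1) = s^4 - 5*s^3 + 8*s^2 - 4*s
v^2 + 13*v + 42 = (v + 6)*(v + 7)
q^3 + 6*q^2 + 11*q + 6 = (q + 1)*(q + 2)*(q + 3)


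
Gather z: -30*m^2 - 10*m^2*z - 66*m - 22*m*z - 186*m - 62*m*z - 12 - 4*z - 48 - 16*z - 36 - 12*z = -30*m^2 - 252*m + z*(-10*m^2 - 84*m - 32) - 96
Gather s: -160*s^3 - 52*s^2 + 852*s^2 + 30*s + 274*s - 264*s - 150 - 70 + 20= -160*s^3 + 800*s^2 + 40*s - 200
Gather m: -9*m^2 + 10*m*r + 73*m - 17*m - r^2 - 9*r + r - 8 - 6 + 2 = -9*m^2 + m*(10*r + 56) - r^2 - 8*r - 12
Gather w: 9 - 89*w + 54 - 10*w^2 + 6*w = -10*w^2 - 83*w + 63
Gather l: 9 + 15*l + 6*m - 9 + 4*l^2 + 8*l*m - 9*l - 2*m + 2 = 4*l^2 + l*(8*m + 6) + 4*m + 2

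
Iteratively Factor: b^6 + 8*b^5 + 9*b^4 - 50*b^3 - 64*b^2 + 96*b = (b - 2)*(b^5 + 10*b^4 + 29*b^3 + 8*b^2 - 48*b) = (b - 2)*(b + 4)*(b^4 + 6*b^3 + 5*b^2 - 12*b) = b*(b - 2)*(b + 4)*(b^3 + 6*b^2 + 5*b - 12) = b*(b - 2)*(b - 1)*(b + 4)*(b^2 + 7*b + 12) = b*(b - 2)*(b - 1)*(b + 3)*(b + 4)*(b + 4)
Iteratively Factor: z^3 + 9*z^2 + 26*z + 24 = (z + 2)*(z^2 + 7*z + 12) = (z + 2)*(z + 3)*(z + 4)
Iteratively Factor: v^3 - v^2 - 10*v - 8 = (v + 2)*(v^2 - 3*v - 4) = (v - 4)*(v + 2)*(v + 1)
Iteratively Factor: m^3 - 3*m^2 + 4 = (m - 2)*(m^2 - m - 2) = (m - 2)^2*(m + 1)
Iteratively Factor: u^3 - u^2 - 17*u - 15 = (u - 5)*(u^2 + 4*u + 3) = (u - 5)*(u + 3)*(u + 1)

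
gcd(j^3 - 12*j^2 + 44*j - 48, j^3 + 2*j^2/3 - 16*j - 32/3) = j - 4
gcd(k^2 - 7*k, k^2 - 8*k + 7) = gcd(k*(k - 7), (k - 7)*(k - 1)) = k - 7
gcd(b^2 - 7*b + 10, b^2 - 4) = b - 2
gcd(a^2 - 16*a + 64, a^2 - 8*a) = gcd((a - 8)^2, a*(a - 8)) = a - 8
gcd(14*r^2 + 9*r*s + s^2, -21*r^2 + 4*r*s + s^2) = 7*r + s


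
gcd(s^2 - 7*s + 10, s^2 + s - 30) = s - 5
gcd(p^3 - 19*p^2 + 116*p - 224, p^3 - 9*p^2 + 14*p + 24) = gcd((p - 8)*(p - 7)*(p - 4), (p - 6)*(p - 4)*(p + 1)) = p - 4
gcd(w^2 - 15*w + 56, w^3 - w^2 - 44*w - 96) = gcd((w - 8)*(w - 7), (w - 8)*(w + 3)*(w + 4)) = w - 8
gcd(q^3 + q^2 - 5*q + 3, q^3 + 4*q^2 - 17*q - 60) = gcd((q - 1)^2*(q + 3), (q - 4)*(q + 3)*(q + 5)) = q + 3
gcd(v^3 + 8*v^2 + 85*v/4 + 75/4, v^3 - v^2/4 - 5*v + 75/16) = v + 5/2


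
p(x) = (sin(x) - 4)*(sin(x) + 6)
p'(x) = (sin(x) - 4)*cos(x) + (sin(x) + 6)*cos(x)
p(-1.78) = -25.00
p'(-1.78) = -0.01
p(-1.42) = -25.00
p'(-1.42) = 0.00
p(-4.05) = -21.80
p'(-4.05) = -2.20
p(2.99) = -23.68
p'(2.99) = -2.28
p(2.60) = -22.70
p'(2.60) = -2.60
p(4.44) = -25.00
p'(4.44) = -0.02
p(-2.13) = -24.98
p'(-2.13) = -0.16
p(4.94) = -25.00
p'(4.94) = 0.01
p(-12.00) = -22.64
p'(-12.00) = 2.59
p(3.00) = -23.70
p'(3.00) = -2.26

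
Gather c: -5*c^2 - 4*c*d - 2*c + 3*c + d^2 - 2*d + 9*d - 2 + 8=-5*c^2 + c*(1 - 4*d) + d^2 + 7*d + 6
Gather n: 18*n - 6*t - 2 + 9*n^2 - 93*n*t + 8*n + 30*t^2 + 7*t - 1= 9*n^2 + n*(26 - 93*t) + 30*t^2 + t - 3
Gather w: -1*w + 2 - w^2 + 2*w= -w^2 + w + 2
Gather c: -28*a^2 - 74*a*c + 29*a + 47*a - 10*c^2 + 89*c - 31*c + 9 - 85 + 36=-28*a^2 + 76*a - 10*c^2 + c*(58 - 74*a) - 40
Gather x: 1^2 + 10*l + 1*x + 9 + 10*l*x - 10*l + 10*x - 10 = x*(10*l + 11)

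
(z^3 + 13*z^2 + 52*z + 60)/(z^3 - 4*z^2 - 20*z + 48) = (z^3 + 13*z^2 + 52*z + 60)/(z^3 - 4*z^2 - 20*z + 48)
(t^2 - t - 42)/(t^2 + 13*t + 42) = (t - 7)/(t + 7)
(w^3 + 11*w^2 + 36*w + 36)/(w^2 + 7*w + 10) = (w^2 + 9*w + 18)/(w + 5)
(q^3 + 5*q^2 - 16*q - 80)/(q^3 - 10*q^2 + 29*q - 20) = (q^2 + 9*q + 20)/(q^2 - 6*q + 5)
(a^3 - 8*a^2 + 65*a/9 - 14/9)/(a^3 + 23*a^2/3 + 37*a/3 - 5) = (3*a^2 - 23*a + 14)/(3*(a^2 + 8*a + 15))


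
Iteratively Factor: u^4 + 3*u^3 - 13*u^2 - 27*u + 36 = (u + 4)*(u^3 - u^2 - 9*u + 9) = (u + 3)*(u + 4)*(u^2 - 4*u + 3) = (u - 1)*(u + 3)*(u + 4)*(u - 3)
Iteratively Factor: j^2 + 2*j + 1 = (j + 1)*(j + 1)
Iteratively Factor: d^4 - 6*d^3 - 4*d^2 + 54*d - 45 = (d - 3)*(d^3 - 3*d^2 - 13*d + 15) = (d - 5)*(d - 3)*(d^2 + 2*d - 3) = (d - 5)*(d - 3)*(d - 1)*(d + 3)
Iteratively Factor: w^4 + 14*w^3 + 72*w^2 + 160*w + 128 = (w + 4)*(w^3 + 10*w^2 + 32*w + 32) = (w + 4)^2*(w^2 + 6*w + 8) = (w + 4)^3*(w + 2)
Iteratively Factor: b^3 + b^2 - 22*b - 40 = (b + 4)*(b^2 - 3*b - 10) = (b + 2)*(b + 4)*(b - 5)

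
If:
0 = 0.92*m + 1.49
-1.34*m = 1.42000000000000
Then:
No Solution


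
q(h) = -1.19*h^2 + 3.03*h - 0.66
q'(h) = 3.03 - 2.38*h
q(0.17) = -0.18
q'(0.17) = 2.63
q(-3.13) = -21.80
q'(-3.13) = 10.48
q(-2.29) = -13.84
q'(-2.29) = 8.48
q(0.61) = 0.75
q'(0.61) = 1.58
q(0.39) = 0.34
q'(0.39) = 2.10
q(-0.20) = -1.31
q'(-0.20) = 3.51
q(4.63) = -12.14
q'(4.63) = -7.99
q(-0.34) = -1.83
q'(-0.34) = 3.84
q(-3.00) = -20.46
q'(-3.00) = 10.17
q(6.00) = -25.32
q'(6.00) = -11.25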